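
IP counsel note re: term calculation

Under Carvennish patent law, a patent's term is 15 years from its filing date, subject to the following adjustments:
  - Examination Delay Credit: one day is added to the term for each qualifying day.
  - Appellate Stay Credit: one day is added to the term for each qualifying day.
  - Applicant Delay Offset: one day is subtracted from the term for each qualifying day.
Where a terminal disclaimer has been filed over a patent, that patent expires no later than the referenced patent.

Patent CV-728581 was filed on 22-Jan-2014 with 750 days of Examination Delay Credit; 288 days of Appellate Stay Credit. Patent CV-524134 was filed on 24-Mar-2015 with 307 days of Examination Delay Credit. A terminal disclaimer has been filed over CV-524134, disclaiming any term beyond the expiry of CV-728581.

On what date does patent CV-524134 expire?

2031-01-25

Natural term of CV-524134:
  Base: filing + 15 years → 24 March 2030.
  Examination Delay Credit: +307 days → 25 January 2031.
Expiry of referenced patent CV-728581:
  Base: filing + 15 years → 22 January 2029.
  Examination Delay Credit: +750 days → 11 February 2031.
  Appellate Stay Credit: +288 days → 26 November 2031.
Terminal disclaimer: CV-524134 expires on the earlier of 25 January 2031 and 26 November 2031.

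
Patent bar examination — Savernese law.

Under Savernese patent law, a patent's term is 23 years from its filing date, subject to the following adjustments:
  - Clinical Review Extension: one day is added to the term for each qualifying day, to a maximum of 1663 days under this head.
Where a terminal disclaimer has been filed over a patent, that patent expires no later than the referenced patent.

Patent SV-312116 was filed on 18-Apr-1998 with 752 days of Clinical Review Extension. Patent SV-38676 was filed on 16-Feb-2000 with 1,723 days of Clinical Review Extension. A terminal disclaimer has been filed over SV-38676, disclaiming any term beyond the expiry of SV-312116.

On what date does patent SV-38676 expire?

Natural term of SV-38676:
  Base: filing + 23 years → 16 February 2023.
  Clinical Review Extension: 1723 days claimed exceeds the 1663-day cap, so +1663 days → 6 September 2027.
Expiry of referenced patent SV-312116:
  Base: filing + 23 years → 18 April 2021.
  Clinical Review Extension: 752 days (within the 1663-day cap) → +752 days → 10 May 2023.
Terminal disclaimer: SV-38676 expires on the earlier of 6 September 2027 and 10 May 2023.

2023-05-10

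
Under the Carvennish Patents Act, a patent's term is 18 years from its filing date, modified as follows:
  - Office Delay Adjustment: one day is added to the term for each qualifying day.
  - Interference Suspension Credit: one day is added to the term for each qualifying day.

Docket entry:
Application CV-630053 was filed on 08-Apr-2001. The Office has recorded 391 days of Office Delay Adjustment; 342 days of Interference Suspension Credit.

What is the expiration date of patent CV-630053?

April 10, 2021

Base term: filing date + 18 years → 8 April 2019.
Office Delay Adjustment: +391 days → 3 May 2020.
Interference Suspension Credit: +342 days → 10 April 2021.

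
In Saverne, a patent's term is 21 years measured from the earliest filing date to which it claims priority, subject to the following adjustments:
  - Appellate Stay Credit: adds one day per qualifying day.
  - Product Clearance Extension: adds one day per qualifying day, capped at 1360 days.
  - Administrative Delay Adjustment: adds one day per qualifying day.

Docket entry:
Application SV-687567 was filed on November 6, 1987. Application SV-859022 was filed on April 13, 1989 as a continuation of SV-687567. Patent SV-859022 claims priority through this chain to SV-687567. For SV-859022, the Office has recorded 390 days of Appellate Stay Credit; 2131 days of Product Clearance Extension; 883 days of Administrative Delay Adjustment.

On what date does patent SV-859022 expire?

January 22, 2016

Earliest priority filing: 6 November 1987.
Base term: 6 November 1987 + 21 years → 6 November 2008.
Appellate Stay Credit: +390 days → 1 December 2009.
Product Clearance Extension: 2131 days claimed exceeds the 1360-day cap, so +1360 days → 22 August 2013.
Administrative Delay Adjustment: +883 days → 22 January 2016.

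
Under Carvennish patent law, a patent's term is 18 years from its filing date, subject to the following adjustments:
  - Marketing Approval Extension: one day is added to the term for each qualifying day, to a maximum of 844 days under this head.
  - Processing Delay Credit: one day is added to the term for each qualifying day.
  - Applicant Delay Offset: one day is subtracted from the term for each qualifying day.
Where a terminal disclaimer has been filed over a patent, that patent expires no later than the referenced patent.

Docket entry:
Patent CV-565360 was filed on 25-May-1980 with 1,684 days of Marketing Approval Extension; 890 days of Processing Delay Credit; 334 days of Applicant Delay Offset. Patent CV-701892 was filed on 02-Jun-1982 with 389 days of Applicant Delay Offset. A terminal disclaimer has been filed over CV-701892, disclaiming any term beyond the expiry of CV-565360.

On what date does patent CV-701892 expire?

May 10, 1999

Natural term of CV-701892:
  Base: filing + 18 years → 2 June 2000.
  Applicant Delay Offset: −389 days → 10 May 1999.
Expiry of referenced patent CV-565360:
  Base: filing + 18 years → 25 May 1998.
  Marketing Approval Extension: 1684 days claimed exceeds the 844-day cap, so +844 days → 15 September 2000.
  Processing Delay Credit: +890 days → 22 February 2003.
  Applicant Delay Offset: −334 days → 25 March 2002.
Terminal disclaimer: CV-701892 expires on the earlier of 10 May 1999 and 25 March 2002.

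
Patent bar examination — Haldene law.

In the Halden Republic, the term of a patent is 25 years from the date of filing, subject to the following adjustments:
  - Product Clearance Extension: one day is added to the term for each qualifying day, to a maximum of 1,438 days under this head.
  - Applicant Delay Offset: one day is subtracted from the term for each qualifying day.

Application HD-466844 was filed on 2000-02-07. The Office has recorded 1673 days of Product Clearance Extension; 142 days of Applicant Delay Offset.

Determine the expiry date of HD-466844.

Base term: filing date + 25 years → 7 February 2025.
Product Clearance Extension: 1673 days claimed exceeds the 1438-day cap, so +1438 days → 15 January 2029.
Applicant Delay Offset: −142 days → 26 August 2028.

August 26, 2028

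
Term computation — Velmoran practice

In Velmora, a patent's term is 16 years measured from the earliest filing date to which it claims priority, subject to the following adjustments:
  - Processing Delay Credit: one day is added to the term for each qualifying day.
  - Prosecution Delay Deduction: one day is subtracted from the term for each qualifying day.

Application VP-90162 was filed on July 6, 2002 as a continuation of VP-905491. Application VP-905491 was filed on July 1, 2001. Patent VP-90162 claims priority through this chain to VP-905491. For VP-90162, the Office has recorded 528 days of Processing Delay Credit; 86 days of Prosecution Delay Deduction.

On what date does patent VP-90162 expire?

Earliest priority filing: 1 July 2001.
Base term: 1 July 2001 + 16 years → 1 July 2017.
Processing Delay Credit: +528 days → 11 December 2018.
Prosecution Delay Deduction: −86 days → 16 September 2018.

September 16, 2018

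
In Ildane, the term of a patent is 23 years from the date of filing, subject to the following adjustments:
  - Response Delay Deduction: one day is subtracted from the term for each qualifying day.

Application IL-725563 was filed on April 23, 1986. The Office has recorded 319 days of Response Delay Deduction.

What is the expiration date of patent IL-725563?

Base term: filing date + 23 years → 23 April 2009.
Response Delay Deduction: −319 days → 8 June 2008.

2008-06-08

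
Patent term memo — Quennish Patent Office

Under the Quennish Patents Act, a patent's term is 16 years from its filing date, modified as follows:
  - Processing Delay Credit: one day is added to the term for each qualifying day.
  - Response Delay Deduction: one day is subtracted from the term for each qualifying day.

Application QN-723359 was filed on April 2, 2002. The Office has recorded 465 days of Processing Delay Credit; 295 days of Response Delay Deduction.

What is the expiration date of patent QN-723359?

September 19, 2018

Base term: filing date + 16 years → 2 April 2018.
Processing Delay Credit: +465 days → 11 July 2019.
Response Delay Deduction: −295 days → 19 September 2018.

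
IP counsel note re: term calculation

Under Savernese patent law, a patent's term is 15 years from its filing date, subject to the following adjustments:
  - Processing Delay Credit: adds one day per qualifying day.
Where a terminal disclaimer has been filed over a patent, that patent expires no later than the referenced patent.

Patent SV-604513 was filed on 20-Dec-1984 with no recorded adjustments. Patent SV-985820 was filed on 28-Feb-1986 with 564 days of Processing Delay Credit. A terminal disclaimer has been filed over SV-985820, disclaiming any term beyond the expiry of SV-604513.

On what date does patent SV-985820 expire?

December 20, 1999

Natural term of SV-985820:
  Base: filing + 15 years → 28 February 2001.
  Processing Delay Credit: +564 days → 15 September 2002.
Expiry of referenced patent SV-604513:
  Base: filing + 15 years → 20 December 1999.
Terminal disclaimer: SV-985820 expires on the earlier of 15 September 2002 and 20 December 1999.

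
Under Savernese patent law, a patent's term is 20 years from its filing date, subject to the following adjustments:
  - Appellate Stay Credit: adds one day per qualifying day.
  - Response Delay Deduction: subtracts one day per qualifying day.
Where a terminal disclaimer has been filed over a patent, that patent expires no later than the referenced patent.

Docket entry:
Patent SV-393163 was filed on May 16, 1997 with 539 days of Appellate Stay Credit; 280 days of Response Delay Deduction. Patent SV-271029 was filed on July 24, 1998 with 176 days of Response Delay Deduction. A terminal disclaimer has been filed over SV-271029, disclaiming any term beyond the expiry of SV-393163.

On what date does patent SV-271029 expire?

Natural term of SV-271029:
  Base: filing + 20 years → 24 July 2018.
  Response Delay Deduction: −176 days → 29 January 2018.
Expiry of referenced patent SV-393163:
  Base: filing + 20 years → 16 May 2017.
  Appellate Stay Credit: +539 days → 6 November 2018.
  Response Delay Deduction: −280 days → 30 January 2018.
Terminal disclaimer: SV-271029 expires on the earlier of 29 January 2018 and 30 January 2018.

2018-01-29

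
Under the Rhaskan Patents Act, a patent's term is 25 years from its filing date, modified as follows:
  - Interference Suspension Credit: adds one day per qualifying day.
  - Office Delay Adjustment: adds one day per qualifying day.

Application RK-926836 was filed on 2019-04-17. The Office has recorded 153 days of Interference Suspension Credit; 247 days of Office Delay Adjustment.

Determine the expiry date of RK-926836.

May 22, 2045

Base term: filing date + 25 years → 17 April 2044.
Interference Suspension Credit: +153 days → 17 September 2044.
Office Delay Adjustment: +247 days → 22 May 2045.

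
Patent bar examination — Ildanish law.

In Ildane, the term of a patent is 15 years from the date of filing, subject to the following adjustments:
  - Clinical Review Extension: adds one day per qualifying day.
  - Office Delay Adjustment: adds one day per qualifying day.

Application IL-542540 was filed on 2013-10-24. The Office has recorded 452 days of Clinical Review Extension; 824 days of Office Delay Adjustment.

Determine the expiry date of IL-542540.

2032-04-22

Base term: filing date + 15 years → 24 October 2028.
Clinical Review Extension: +452 days → 19 January 2030.
Office Delay Adjustment: +824 days → 22 April 2032.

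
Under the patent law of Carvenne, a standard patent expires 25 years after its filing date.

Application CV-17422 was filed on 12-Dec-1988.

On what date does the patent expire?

December 12, 2013

Filing date + 25 years → 12 December 2013.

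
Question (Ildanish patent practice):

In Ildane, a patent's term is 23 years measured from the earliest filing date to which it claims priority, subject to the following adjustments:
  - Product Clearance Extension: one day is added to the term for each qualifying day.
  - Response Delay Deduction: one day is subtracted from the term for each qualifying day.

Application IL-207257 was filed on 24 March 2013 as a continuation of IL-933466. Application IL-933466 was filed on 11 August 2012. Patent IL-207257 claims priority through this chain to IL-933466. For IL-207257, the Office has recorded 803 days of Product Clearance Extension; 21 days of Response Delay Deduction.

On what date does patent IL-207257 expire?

October 1, 2037

Earliest priority filing: 11 August 2012.
Base term: 11 August 2012 + 23 years → 11 August 2035.
Product Clearance Extension: +803 days → 22 October 2037.
Response Delay Deduction: −21 days → 1 October 2037.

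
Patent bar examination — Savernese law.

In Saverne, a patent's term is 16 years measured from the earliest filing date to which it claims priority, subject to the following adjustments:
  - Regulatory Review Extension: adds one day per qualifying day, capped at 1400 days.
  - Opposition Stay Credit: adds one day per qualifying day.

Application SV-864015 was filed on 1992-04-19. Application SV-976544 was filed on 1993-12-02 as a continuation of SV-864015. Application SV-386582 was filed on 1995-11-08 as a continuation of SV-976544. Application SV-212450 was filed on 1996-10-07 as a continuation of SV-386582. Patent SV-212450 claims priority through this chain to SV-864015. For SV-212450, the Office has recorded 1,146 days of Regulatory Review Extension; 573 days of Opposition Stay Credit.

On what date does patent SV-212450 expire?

Earliest priority filing: 19 April 1992.
Base term: 19 April 1992 + 16 years → 19 April 2008.
Regulatory Review Extension: 1146 days (within the 1400-day cap) → +1146 days → 9 June 2011.
Opposition Stay Credit: +573 days → 2 January 2013.

2013-01-02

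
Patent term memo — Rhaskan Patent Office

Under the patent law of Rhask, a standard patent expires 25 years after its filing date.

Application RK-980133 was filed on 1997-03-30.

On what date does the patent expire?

March 30, 2022

Filing date + 25 years → 30 March 2022.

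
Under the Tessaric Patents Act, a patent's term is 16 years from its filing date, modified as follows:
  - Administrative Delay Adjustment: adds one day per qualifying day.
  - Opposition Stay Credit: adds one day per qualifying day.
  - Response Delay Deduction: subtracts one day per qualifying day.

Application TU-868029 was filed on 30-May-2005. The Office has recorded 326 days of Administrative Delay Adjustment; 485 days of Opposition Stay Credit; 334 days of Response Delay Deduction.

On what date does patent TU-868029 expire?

September 19, 2022

Base term: filing date + 16 years → 30 May 2021.
Administrative Delay Adjustment: +326 days → 21 April 2022.
Opposition Stay Credit: +485 days → 19 August 2023.
Response Delay Deduction: −334 days → 19 September 2022.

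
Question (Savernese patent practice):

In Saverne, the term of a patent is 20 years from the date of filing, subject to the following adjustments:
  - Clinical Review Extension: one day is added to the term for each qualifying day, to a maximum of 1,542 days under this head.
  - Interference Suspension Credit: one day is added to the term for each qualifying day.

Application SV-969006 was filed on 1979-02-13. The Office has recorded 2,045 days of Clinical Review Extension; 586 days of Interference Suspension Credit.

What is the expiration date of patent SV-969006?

Base term: filing date + 20 years → 13 February 1999.
Clinical Review Extension: 2045 days claimed exceeds the 1542-day cap, so +1542 days → 5 May 2003.
Interference Suspension Credit: +586 days → 11 December 2004.

2004-12-11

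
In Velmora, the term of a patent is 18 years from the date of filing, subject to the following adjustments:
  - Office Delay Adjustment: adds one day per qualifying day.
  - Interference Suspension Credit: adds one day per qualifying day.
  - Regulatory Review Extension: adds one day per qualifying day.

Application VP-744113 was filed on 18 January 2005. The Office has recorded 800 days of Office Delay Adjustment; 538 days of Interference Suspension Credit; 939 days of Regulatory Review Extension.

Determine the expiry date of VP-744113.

April 13, 2029

Base term: filing date + 18 years → 18 January 2023.
Office Delay Adjustment: +800 days → 28 March 2025.
Interference Suspension Credit: +538 days → 17 September 2026.
Regulatory Review Extension: +939 days → 13 April 2029.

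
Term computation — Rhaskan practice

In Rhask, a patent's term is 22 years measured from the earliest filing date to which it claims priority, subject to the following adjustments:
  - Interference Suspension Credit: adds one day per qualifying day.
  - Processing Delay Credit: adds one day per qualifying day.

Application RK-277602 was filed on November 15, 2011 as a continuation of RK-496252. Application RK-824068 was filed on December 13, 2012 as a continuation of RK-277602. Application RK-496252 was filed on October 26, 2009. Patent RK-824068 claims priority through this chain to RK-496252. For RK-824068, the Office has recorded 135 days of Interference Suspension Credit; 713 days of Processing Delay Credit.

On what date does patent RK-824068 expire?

Earliest priority filing: 26 October 2009.
Base term: 26 October 2009 + 22 years → 26 October 2031.
Interference Suspension Credit: +135 days → 9 March 2032.
Processing Delay Credit: +713 days → 20 February 2034.

February 20, 2034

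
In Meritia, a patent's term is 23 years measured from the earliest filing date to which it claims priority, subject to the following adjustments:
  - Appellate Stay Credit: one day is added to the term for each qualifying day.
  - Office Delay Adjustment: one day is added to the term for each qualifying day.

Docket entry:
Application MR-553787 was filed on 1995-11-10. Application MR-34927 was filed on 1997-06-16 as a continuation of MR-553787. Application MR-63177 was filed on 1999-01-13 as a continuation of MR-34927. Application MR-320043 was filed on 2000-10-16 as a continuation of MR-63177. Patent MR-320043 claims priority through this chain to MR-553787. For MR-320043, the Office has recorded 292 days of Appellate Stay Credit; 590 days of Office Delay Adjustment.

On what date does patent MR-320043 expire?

Earliest priority filing: 10 November 1995.
Base term: 10 November 1995 + 23 years → 10 November 2018.
Appellate Stay Credit: +292 days → 29 August 2019.
Office Delay Adjustment: +590 days → 10 April 2021.

April 10, 2021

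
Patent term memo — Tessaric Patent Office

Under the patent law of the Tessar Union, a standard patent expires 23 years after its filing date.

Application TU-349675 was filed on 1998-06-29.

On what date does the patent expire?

Filing date + 23 years → 29 June 2021.

2021-06-29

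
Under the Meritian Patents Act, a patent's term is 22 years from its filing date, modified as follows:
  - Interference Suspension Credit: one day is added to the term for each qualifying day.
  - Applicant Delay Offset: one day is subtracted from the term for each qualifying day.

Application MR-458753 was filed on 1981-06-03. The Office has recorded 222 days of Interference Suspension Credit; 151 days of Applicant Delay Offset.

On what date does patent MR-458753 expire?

Base term: filing date + 22 years → 3 June 2003.
Interference Suspension Credit: +222 days → 11 January 2004.
Applicant Delay Offset: −151 days → 13 August 2003.

August 13, 2003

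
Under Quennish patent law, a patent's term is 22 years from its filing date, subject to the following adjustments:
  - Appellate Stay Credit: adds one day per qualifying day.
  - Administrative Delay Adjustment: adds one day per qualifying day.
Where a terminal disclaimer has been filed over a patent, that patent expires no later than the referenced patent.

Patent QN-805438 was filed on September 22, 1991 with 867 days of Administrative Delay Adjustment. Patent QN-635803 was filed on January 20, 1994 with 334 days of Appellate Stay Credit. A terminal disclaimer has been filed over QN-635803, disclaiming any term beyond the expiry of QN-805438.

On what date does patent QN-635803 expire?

Natural term of QN-635803:
  Base: filing + 22 years → 20 January 2016.
  Appellate Stay Credit: +334 days → 19 December 2016.
Expiry of referenced patent QN-805438:
  Base: filing + 22 years → 22 September 2013.
  Administrative Delay Adjustment: +867 days → 6 February 2016.
Terminal disclaimer: QN-635803 expires on the earlier of 19 December 2016 and 6 February 2016.

February 6, 2016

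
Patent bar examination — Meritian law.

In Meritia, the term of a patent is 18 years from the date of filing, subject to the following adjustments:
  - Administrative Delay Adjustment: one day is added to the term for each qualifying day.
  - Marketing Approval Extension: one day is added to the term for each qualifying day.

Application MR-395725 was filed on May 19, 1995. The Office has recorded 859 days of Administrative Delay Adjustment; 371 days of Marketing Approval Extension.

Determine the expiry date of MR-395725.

September 30, 2016

Base term: filing date + 18 years → 19 May 2013.
Administrative Delay Adjustment: +859 days → 25 September 2015.
Marketing Approval Extension: +371 days → 30 September 2016.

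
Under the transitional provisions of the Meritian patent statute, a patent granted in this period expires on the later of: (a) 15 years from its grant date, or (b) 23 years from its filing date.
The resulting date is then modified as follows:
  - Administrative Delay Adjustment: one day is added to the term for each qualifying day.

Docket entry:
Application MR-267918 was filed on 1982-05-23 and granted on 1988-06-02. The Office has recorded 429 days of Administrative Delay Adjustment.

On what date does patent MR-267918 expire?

2006-07-26

(a) grant + 15 years → 2 June 2003.
(b) filing + 23 years → 23 May 2005.
Later of the two: 23 May 2005.
Administrative Delay Adjustment: +429 days → 26 July 2006.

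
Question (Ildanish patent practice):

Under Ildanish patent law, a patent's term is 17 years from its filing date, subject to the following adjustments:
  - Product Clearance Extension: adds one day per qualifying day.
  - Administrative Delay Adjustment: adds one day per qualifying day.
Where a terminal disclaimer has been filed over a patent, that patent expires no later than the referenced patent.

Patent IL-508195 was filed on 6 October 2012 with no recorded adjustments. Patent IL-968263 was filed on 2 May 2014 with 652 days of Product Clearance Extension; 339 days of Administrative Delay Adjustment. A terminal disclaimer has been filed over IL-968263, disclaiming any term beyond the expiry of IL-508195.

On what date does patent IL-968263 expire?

Natural term of IL-968263:
  Base: filing + 17 years → 2 May 2031.
  Product Clearance Extension: +652 days → 12 February 2033.
  Administrative Delay Adjustment: +339 days → 17 January 2034.
Expiry of referenced patent IL-508195:
  Base: filing + 17 years → 6 October 2029.
Terminal disclaimer: IL-968263 expires on the earlier of 17 January 2034 and 6 October 2029.

2029-10-06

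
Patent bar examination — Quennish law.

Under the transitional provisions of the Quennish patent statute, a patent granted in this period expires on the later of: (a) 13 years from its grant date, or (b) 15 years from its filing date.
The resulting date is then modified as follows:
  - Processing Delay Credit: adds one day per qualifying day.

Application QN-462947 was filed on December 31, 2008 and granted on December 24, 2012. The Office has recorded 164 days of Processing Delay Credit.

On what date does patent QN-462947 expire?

June 6, 2026

(a) grant + 13 years → 24 December 2025.
(b) filing + 15 years → 31 December 2023.
Later of the two: 24 December 2025.
Processing Delay Credit: +164 days → 6 June 2026.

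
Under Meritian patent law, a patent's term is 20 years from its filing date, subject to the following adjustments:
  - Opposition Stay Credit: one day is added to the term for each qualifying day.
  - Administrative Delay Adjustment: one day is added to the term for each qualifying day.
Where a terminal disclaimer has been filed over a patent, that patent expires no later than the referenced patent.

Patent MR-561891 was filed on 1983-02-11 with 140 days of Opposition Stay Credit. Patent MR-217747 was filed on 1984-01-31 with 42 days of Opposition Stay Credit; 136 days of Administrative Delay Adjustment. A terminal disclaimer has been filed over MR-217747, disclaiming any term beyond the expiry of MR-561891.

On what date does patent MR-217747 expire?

2003-07-01

Natural term of MR-217747:
  Base: filing + 20 years → 31 January 2004.
  Opposition Stay Credit: +42 days → 13 March 2004.
  Administrative Delay Adjustment: +136 days → 27 July 2004.
Expiry of referenced patent MR-561891:
  Base: filing + 20 years → 11 February 2003.
  Opposition Stay Credit: +140 days → 1 July 2003.
Terminal disclaimer: MR-217747 expires on the earlier of 27 July 2004 and 1 July 2003.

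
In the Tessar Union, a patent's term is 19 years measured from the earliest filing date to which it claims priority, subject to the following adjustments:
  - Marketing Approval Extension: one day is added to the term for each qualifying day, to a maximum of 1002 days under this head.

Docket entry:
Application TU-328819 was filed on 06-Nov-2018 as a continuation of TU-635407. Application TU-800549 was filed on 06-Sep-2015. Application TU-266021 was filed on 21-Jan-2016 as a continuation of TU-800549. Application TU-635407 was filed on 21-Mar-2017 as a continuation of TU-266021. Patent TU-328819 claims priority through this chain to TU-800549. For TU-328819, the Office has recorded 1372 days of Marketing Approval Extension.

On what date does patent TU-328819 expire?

June 4, 2037

Earliest priority filing: 6 September 2015.
Base term: 6 September 2015 + 19 years → 6 September 2034.
Marketing Approval Extension: 1372 days claimed exceeds the 1002-day cap, so +1002 days → 4 June 2037.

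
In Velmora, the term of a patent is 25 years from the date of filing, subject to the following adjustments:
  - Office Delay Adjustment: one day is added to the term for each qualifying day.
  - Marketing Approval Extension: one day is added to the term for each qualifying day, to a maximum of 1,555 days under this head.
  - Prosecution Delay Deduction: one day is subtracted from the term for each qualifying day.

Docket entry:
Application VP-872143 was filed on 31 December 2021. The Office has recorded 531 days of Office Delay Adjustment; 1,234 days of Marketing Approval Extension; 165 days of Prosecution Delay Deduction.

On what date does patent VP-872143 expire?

2051-05-19

Base term: filing date + 25 years → 31 December 2046.
Office Delay Adjustment: +531 days → 14 June 2048.
Marketing Approval Extension: 1234 days (within the 1555-day cap) → +1234 days → 31 October 2051.
Prosecution Delay Deduction: −165 days → 19 May 2051.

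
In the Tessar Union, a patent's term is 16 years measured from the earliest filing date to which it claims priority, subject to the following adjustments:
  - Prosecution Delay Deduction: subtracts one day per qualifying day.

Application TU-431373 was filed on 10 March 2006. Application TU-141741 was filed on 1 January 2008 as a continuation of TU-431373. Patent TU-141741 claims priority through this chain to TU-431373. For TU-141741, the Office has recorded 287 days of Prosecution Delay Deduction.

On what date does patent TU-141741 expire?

2021-05-27

Earliest priority filing: 10 March 2006.
Base term: 10 March 2006 + 16 years → 10 March 2022.
Prosecution Delay Deduction: −287 days → 27 May 2021.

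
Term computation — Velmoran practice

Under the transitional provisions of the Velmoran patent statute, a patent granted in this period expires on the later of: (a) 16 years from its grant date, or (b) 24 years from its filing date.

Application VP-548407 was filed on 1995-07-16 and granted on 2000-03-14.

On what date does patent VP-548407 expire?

July 16, 2019

(a) grant + 16 years → 14 March 2016.
(b) filing + 24 years → 16 July 2019.
Later of the two: 16 July 2019.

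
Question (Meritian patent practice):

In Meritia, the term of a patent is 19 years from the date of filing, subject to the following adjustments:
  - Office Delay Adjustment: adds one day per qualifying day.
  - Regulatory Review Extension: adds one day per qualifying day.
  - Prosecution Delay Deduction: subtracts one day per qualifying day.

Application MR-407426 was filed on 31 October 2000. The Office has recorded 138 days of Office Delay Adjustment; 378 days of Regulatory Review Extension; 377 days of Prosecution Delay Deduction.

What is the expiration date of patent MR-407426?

March 18, 2020

Base term: filing date + 19 years → 31 October 2019.
Office Delay Adjustment: +138 days → 17 March 2020.
Regulatory Review Extension: +378 days → 30 March 2021.
Prosecution Delay Deduction: −377 days → 18 March 2020.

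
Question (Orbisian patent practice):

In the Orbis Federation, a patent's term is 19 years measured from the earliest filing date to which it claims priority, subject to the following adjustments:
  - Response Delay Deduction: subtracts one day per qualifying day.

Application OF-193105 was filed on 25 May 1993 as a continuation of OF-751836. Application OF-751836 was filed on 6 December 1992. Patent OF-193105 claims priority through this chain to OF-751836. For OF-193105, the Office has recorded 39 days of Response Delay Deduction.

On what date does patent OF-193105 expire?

Earliest priority filing: 6 December 1992.
Base term: 6 December 1992 + 19 years → 6 December 2011.
Response Delay Deduction: −39 days → 28 October 2011.

October 28, 2011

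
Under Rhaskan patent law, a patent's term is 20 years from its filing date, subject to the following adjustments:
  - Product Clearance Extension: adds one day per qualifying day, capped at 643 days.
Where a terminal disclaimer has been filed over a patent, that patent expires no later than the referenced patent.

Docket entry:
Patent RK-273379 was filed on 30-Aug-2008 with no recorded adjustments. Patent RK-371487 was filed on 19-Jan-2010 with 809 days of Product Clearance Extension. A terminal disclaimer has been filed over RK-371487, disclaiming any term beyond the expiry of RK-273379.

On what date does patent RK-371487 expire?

Natural term of RK-371487:
  Base: filing + 20 years → 19 January 2030.
  Product Clearance Extension: 809 days claimed exceeds the 643-day cap, so +643 days → 24 October 2031.
Expiry of referenced patent RK-273379:
  Base: filing + 20 years → 30 August 2028.
Terminal disclaimer: RK-371487 expires on the earlier of 24 October 2031 and 30 August 2028.

August 30, 2028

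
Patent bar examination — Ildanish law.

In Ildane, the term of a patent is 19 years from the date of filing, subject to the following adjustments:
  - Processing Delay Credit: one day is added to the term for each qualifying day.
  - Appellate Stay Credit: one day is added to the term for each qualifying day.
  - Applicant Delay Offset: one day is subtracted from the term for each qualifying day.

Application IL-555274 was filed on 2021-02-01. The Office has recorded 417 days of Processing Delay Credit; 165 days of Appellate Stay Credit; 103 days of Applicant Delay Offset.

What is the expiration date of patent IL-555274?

May 25, 2041

Base term: filing date + 19 years → 1 February 2040.
Processing Delay Credit: +417 days → 24 March 2041.
Appellate Stay Credit: +165 days → 5 September 2041.
Applicant Delay Offset: −103 days → 25 May 2041.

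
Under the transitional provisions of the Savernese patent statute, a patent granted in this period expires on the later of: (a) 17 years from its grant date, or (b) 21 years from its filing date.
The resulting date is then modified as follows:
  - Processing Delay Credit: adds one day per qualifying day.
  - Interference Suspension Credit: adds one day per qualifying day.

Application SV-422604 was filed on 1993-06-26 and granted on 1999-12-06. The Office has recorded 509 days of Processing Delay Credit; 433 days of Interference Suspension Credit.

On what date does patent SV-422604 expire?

(a) grant + 17 years → 6 December 2016.
(b) filing + 21 years → 26 June 2014.
Later of the two: 6 December 2016.
Processing Delay Credit: +509 days → 29 April 2018.
Interference Suspension Credit: +433 days → 6 July 2019.

2019-07-06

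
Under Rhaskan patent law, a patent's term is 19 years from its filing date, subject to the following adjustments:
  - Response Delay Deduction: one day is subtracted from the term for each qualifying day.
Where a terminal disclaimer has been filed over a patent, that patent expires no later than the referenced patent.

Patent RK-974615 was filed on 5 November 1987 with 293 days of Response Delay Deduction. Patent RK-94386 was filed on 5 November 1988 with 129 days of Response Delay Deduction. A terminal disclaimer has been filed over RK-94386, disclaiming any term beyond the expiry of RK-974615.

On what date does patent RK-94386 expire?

Natural term of RK-94386:
  Base: filing + 19 years → 5 November 2007.
  Response Delay Deduction: −129 days → 29 June 2007.
Expiry of referenced patent RK-974615:
  Base: filing + 19 years → 5 November 2006.
  Response Delay Deduction: −293 days → 16 January 2006.
Terminal disclaimer: RK-94386 expires on the earlier of 29 June 2007 and 16 January 2006.

January 16, 2006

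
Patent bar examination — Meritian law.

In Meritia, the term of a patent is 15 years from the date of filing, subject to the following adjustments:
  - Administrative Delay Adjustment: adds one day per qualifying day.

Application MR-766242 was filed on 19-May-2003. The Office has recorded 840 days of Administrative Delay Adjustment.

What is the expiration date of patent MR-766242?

Base term: filing date + 15 years → 19 May 2018.
Administrative Delay Adjustment: +840 days → 5 September 2020.

2020-09-05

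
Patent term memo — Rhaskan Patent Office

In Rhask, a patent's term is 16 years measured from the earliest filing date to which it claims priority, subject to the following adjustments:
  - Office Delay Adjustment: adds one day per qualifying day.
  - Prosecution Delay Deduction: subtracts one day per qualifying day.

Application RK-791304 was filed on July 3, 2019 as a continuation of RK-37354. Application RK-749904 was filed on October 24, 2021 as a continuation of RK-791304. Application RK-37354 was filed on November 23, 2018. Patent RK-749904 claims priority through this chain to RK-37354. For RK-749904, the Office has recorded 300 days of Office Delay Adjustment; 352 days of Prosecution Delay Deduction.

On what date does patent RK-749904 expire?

2034-10-02

Earliest priority filing: 23 November 2018.
Base term: 23 November 2018 + 16 years → 23 November 2034.
Office Delay Adjustment: +300 days → 19 September 2035.
Prosecution Delay Deduction: −352 days → 2 October 2034.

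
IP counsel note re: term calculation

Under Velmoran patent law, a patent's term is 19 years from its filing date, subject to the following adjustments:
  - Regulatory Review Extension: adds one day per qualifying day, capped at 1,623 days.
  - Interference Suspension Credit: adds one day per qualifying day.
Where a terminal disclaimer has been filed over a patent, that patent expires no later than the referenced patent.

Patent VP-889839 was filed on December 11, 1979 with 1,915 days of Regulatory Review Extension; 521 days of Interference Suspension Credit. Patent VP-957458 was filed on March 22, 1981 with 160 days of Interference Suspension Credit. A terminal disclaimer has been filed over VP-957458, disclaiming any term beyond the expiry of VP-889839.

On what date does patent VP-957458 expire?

Natural term of VP-957458:
  Base: filing + 19 years → 22 March 2000.
  Interference Suspension Credit: +160 days → 29 August 2000.
Expiry of referenced patent VP-889839:
  Base: filing + 19 years → 11 December 1998.
  Regulatory Review Extension: 1915 days claimed exceeds the 1623-day cap, so +1623 days → 22 May 2003.
  Interference Suspension Credit: +521 days → 24 October 2004.
Terminal disclaimer: VP-957458 expires on the earlier of 29 August 2000 and 24 October 2004.

2000-08-29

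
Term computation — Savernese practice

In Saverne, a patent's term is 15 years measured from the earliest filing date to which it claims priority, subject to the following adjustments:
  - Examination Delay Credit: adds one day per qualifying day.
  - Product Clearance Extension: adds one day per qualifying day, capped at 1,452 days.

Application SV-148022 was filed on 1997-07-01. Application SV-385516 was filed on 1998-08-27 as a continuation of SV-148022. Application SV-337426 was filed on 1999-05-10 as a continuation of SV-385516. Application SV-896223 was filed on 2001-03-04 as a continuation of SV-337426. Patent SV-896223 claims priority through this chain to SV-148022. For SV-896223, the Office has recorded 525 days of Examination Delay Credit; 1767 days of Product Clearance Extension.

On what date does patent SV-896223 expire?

2017-11-29

Earliest priority filing: 1 July 1997.
Base term: 1 July 1997 + 15 years → 1 July 2012.
Examination Delay Credit: +525 days → 8 December 2013.
Product Clearance Extension: 1767 days claimed exceeds the 1452-day cap, so +1452 days → 29 November 2017.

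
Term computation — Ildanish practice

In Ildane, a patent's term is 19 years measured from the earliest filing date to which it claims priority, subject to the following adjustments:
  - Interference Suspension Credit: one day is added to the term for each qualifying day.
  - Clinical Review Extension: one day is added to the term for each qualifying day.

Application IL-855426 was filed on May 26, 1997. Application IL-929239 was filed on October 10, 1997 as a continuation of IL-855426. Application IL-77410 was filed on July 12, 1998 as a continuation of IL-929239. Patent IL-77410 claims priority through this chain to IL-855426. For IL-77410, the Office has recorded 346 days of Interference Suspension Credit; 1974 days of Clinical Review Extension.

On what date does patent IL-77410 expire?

2022-10-02

Earliest priority filing: 26 May 1997.
Base term: 26 May 1997 + 19 years → 26 May 2016.
Interference Suspension Credit: +346 days → 7 May 2017.
Clinical Review Extension: +1974 days → 2 October 2022.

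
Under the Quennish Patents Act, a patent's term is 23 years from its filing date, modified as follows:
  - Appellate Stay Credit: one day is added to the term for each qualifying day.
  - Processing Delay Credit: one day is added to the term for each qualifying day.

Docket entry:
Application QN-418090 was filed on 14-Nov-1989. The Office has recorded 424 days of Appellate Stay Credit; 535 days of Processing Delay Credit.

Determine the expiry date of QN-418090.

Base term: filing date + 23 years → 14 November 2012.
Appellate Stay Credit: +424 days → 12 January 2014.
Processing Delay Credit: +535 days → 1 July 2015.

2015-07-01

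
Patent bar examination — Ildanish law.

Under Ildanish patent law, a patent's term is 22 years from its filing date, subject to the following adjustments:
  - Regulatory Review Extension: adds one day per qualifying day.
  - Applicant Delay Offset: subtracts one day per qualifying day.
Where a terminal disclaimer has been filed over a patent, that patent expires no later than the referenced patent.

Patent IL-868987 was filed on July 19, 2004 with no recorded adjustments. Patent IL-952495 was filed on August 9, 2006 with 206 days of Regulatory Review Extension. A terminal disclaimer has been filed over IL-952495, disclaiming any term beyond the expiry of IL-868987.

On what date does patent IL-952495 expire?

2026-07-19

Natural term of IL-952495:
  Base: filing + 22 years → 9 August 2028.
  Regulatory Review Extension: +206 days → 3 March 2029.
Expiry of referenced patent IL-868987:
  Base: filing + 22 years → 19 July 2026.
Terminal disclaimer: IL-952495 expires on the earlier of 3 March 2029 and 19 July 2026.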